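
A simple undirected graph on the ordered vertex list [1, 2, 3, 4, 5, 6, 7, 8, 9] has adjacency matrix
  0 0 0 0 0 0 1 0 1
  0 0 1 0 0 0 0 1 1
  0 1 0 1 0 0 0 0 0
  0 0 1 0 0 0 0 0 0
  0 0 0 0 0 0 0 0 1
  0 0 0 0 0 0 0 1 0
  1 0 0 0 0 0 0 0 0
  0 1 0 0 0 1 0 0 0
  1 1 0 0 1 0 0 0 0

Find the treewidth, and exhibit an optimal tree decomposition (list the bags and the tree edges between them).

Treewidth 1.
One such decomposition:
Bags: B1 = {2, 8}  B2 = {2, 9}  B3 = {1, 9}  B4 = {1, 7}  B5 = {2, 3}  B6 = {3, 4}  B7 = {6, 8}  B8 = {5, 9}
Tree: B1–B2, B2–B3, B3–B4, B1–B5, B5–B6, B1–B7, B3–B8

Each bag holds 2 vertices, so the decomposition has width 1, which upper-bounds the treewidth. Any graph with an edge has treewidth ≥ 1, and G has the edge 8–2. The upper and lower bounds meet at 1, so that is the treewidth.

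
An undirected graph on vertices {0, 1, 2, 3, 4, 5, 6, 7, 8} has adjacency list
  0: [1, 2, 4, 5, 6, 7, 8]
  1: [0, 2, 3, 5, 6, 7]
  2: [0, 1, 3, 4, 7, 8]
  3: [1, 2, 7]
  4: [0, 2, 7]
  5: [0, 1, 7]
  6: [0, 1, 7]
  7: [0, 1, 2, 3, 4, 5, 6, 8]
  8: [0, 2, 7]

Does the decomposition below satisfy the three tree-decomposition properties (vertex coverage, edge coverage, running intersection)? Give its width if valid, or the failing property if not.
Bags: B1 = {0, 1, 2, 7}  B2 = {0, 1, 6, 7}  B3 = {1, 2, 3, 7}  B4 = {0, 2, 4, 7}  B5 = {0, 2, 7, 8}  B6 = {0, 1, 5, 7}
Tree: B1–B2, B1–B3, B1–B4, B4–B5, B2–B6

Yes; width 3.

Checking the three conditions: (i) the bags cover all of {0, 1, 2, 3, 4, 5, 6, 7, 8}; (ii) for each edge, some bag contains both endpoints; (iii) the bags containing any fixed vertex form a subtree. All hold, so the decomposition is valid with width 4 − 1 = 3.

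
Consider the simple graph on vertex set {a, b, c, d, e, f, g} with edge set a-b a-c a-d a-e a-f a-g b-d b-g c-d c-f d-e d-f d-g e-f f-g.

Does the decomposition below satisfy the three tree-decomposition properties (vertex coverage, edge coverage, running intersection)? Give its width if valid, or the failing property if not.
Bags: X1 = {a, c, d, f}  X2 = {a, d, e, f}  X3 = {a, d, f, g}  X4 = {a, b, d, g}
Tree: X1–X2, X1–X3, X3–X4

Every vertex of G appears in some bag (union = {a, b, c, d, e, f, g}); every edge is covered by a bag; and for each vertex v the set of bags containing v is connected in the bag tree. The decomposition is therefore valid. The largest bag has 4 vertices, so the width is 3.

Yes; width 3.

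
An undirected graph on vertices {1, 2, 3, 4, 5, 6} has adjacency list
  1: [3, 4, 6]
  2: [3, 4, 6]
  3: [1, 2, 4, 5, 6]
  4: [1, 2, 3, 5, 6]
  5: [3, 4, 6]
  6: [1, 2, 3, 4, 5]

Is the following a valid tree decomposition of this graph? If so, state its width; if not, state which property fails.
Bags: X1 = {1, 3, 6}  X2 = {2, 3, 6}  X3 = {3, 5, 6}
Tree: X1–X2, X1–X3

No — vertex 4 appears in no bag.

A tree decomposition must satisfy three properties: every vertex lies in some bag; for every edge, both endpoints lie together in some bag; and for every vertex, the bags containing it form a connected subtree. Here vertex 4 appears in no bag, so the decomposition is invalid.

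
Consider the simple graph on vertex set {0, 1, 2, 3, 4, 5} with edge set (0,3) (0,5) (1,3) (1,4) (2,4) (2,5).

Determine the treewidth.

2

A width-2 tree decomposition is:
Bags: B1 = {1, 3, 4}  B2 = {0, 3, 4}  B3 = {0, 4, 5}  B4 = {2, 4, 5}
Tree: B1–B2, B2–B3, B3–B4
The largest bag has 3 vertices, giving width 2; this decomposition certifies tw(G) ≤ 2. The edges 4–1–3–0–5–2–4 form a cycle, so G is not a tree and its treewidth is at least 2. The upper and lower bounds meet at 2, so that is the treewidth.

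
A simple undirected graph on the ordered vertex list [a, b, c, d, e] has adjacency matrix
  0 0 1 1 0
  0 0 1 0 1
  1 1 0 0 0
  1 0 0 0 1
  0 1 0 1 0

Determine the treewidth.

A width-2 tree decomposition is:
Bags: B1 = {a, b, c}  B2 = {a, b, d}  B3 = {b, d, e}
Tree: B1–B2, B2–B3
The largest bag has 3 vertices, giving width 2; this decomposition certifies tw(G) ≤ 2. For the lower bound, G contains the cycle b–c–a–d–e–b, so G is not a forest; only forests have treewidth ≤ 1, hence tw(G) ≥ 2. The upper and lower bounds meet at 2, so that is the treewidth.

2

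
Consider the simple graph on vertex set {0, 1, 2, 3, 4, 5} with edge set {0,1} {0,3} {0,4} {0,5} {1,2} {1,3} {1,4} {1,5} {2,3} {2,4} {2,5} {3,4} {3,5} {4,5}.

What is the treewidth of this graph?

4

A width-4 tree decomposition is:
Bags: B1 = {0, 1, 3, 4, 5}  B2 = {1, 2, 3, 4, 5}
Tree: B1–B2
Every bag has size at most 5, so the width is 5 − 1 = 4 and tw(G) ≤ 4. For the lower bound, the 5 vertices {0, 1, 3, 4, 5} are pairwise adjacent, and any tree decomposition puts a clique entirely inside one bag — forcing width ≥ 4. The upper and lower bounds meet at 4, so that is the treewidth.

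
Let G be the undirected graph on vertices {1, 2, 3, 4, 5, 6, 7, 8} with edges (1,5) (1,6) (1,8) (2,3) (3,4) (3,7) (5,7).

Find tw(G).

1

A width-1 tree decomposition is:
Bags: B1 = {3, 7}  B2 = {5, 7}  B3 = {1, 5}  B4 = {1, 8}  B5 = {2, 3}  B6 = {1, 6}  B7 = {3, 4}
Tree: B1–B2, B2–B3, B3–B4, B1–B5, B3–B6, B5–B7
Every bag has size at most 2, so the width is 2 − 1 = 1 and tw(G) ≤ 1. G has an edge, so its treewidth is at least 1. The upper and lower bounds meet at 1, so that is the treewidth.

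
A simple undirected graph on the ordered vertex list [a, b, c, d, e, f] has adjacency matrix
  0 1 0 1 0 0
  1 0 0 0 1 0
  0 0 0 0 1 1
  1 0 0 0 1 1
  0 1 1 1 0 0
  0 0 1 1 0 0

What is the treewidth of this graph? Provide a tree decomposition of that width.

Treewidth 2.
Bags: B1 = {a, b, d}  B2 = {b, d, e}  B3 = {d, e, f}  B4 = {c, e, f}
Tree: B1–B2, B2–B3, B3–B4

Each bag holds 3 vertices, so the decomposition has width 2, which upper-bounds the treewidth. Since a–b–e–d–a is a cycle in G, G is not acyclic. Forests are exactly the graphs of treewidth ≤ 1, so tw(G) ≥ 2. Therefore the treewidth is 2.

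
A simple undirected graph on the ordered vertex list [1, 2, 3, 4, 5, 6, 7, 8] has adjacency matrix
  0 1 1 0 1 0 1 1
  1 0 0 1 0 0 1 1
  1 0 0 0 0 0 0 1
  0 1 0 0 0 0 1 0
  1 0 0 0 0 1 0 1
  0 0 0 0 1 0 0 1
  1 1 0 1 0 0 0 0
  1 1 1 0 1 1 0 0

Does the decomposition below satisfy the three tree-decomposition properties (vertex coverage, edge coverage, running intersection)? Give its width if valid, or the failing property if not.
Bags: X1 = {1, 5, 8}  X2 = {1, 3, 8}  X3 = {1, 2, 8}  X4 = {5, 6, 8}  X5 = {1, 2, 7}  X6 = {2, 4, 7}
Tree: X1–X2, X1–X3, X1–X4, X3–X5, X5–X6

Vertex coverage: the bags together contain {1, 2, 3, 4, 5, 6, 7, 8}, the full vertex set. Edge coverage: each edge of G has both endpoints in at least one bag. Running intersection: for every vertex, the bags containing it form a connected subtree. All three properties hold, so this is a valid tree decomposition of width max|bag| − 1 = 2, and hence tw(G) ≤ 2.

Yes; width 2.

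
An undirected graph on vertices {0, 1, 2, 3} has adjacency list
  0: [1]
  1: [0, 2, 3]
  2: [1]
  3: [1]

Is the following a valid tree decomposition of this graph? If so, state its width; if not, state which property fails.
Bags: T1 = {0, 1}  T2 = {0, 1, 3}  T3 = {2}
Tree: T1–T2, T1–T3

A tree decomposition must satisfy three properties: every vertex lies in some bag; for every edge, both endpoints lie together in some bag; and for every vertex, the bags containing it form a connected subtree. Here edge (1,2) lies in no bag, so the decomposition is invalid.

No — edge (1,2) lies in no bag.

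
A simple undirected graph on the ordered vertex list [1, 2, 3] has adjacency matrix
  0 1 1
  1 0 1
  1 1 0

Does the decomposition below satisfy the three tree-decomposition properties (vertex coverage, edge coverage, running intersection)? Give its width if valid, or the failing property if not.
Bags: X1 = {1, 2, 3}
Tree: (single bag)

Yes; width 2.

Every vertex of G appears in some bag (union = {1, 2, 3}); every edge is covered by a bag; and for each vertex v the set of bags containing v is connected in the bag tree. The decomposition is therefore valid. The largest bag has 3 vertices, so the width is 2.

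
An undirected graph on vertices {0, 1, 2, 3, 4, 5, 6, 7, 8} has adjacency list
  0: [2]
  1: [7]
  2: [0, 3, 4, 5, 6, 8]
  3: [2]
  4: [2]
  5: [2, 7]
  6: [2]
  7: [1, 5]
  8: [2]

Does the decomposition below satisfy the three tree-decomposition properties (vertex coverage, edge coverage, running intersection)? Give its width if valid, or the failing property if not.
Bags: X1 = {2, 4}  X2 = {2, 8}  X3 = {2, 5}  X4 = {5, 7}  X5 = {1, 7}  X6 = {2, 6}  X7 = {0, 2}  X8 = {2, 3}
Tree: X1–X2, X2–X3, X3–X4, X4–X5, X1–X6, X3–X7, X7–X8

Yes; width 1.

Vertex coverage: the bags together contain {0, 1, 2, 3, 4, 5, 6, 7, 8}, the full vertex set. Edge coverage: each edge of G has both endpoints in at least one bag. Running intersection: for every vertex, the bags containing it form a connected subtree. All three properties hold, so this is a valid tree decomposition of width max|bag| − 1 = 1, and hence tw(G) ≤ 1.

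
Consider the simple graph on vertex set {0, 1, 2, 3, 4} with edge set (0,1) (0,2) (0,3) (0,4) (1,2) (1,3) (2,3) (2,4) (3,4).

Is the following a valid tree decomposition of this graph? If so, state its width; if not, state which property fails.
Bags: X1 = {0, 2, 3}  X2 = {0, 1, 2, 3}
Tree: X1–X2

A tree decomposition must satisfy three properties: every vertex lies in some bag; for every edge, both endpoints lie together in some bag; and for every vertex, the bags containing it form a connected subtree. Here vertex 4 appears in no bag, so the decomposition is invalid.

No — vertex 4 appears in no bag.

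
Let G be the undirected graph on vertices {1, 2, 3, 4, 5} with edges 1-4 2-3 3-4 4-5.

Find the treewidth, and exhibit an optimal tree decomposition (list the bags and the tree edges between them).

Treewidth 1.
Bags: B1 = {3, 4}  B2 = {2, 3}  B3 = {4, 5}  B4 = {1, 4}
Tree: B1–B2, B1–B3, B3–B4

Each bag holds 2 vertices, so the decomposition has width 1, which upper-bounds the treewidth. G has an edge, so its treewidth is at least 1. Combining the bounds, tw(G) = 1.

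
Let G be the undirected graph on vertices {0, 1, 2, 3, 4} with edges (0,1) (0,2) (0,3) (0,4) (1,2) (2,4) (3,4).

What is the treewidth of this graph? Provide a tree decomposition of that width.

Treewidth 2.
One such decomposition:
Bags: B1 = {0, 2, 4}  B2 = {0, 3, 4}  B3 = {0, 1, 2}
Tree: B1–B2, B1–B3

The largest bag has 3 vertices, giving width 2; this decomposition certifies tw(G) ≤ 2. For the lower bound, the 3 vertices {0, 1, 2} are pairwise adjacent, and any tree decomposition puts a clique entirely inside one bag — forcing width ≥ 2. Therefore the treewidth is 2.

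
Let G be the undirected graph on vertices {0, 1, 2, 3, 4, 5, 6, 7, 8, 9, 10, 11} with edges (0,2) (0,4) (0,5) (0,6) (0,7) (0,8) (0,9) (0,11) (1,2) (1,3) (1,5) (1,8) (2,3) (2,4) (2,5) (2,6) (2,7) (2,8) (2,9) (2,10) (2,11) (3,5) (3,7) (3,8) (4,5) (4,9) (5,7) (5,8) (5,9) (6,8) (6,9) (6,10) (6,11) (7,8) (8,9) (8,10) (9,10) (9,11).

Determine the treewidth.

4

A width-4 tree decomposition is:
Bags: B1 = {0, 2, 4, 5, 9}  B2 = {0, 2, 5, 8, 9}  B3 = {0, 2, 6, 8, 9}  B4 = {0, 2, 6, 9, 11}  B5 = {2, 6, 8, 9, 10}  B6 = {0, 2, 5, 7, 8}  B7 = {2, 3, 5, 7, 8}  B8 = {1, 2, 3, 5, 8}
Tree: B1–B2, B2–B3, B3–B4, B3–B5, B2–B6, B6–B7, B7–B8
The largest bag has 5 vertices, giving width 4; this decomposition certifies tw(G) ≤ 4. On the other hand G contains the 5-clique {2, 6, 8, 9, 10}. A clique must lie in a single bag of any decomposition, so no decomposition can have width below 4. Therefore the treewidth is 4.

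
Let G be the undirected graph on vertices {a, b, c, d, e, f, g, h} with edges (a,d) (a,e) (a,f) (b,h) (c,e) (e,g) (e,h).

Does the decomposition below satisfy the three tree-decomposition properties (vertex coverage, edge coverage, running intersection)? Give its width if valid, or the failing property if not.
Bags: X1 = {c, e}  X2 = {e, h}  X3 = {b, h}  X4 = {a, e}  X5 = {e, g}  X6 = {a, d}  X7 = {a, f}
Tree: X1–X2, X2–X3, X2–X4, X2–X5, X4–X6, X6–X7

Yes; width 1.

Checking the three conditions: (i) the bags cover all of {a, b, c, d, e, f, g, h}; (ii) for each edge, some bag contains both endpoints; (iii) the bags containing any fixed vertex form a subtree. All hold, so the decomposition is valid with width 2 − 1 = 1.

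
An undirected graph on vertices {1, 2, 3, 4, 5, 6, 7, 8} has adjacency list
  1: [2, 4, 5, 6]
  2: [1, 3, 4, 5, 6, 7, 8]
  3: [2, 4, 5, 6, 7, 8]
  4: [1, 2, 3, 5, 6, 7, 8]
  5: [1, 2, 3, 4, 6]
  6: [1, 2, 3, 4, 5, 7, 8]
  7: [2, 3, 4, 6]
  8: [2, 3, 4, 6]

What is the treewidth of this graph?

4

A width-4 tree decomposition is:
Bags: B1 = {2, 3, 4, 5, 6}  B2 = {1, 2, 4, 5, 6}  B3 = {2, 3, 4, 6, 8}  B4 = {2, 3, 4, 6, 7}
Tree: B1–B2, B1–B3, B1–B4
Each bag holds 5 vertices, so the decomposition has width 4, which upper-bounds the treewidth. For the lower bound, the 5 vertices {1, 2, 4, 5, 6} are pairwise adjacent, and any tree decomposition puts a clique entirely inside one bag — forcing width ≥ 4. Combining the bounds, tw(G) = 4.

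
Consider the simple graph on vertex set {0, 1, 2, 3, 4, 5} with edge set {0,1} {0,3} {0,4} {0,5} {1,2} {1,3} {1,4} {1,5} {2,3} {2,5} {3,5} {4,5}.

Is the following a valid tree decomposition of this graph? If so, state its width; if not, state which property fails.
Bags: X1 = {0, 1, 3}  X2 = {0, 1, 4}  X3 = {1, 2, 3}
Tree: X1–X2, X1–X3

No — vertex 5 appears in no bag.

A tree decomposition must satisfy three properties: every vertex lies in some bag; for every edge, both endpoints lie together in some bag; and for every vertex, the bags containing it form a connected subtree. Here vertex 5 appears in no bag, so the decomposition is invalid.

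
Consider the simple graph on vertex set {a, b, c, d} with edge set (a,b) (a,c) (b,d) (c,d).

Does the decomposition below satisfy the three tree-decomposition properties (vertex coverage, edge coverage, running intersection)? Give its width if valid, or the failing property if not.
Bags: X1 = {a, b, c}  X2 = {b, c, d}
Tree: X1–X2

Yes; width 2.

Checking the three conditions: (i) the bags cover all of {a, b, c, d}; (ii) for each edge, some bag contains both endpoints; (iii) the bags containing any fixed vertex form a subtree. All hold, so the decomposition is valid with width 3 − 1 = 2.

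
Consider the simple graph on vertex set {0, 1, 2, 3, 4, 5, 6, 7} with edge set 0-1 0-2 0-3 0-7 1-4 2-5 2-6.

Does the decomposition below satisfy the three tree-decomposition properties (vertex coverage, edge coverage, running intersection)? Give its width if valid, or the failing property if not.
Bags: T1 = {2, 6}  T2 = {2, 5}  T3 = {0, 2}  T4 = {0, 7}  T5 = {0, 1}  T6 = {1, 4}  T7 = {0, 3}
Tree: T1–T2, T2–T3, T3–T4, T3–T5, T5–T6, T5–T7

Vertex coverage: the bags together contain {0, 1, 2, 3, 4, 5, 6, 7}, the full vertex set. Edge coverage: each edge of G has both endpoints in at least one bag. Running intersection: for every vertex, the bags containing it form a connected subtree. All three properties hold, so this is a valid tree decomposition of width max|bag| − 1 = 1, and hence tw(G) ≤ 1.

Yes; width 1.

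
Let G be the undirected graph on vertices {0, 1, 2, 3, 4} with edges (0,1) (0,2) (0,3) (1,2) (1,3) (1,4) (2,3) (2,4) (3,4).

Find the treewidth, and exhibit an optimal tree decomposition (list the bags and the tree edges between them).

The largest bag has 4 vertices, giving width 3; this decomposition certifies tw(G) ≤ 3. For the lower bound, the 4 vertices {0, 1, 2, 3} are pairwise adjacent, and any tree decomposition puts a clique entirely inside one bag — forcing width ≥ 3. Therefore the treewidth is 3.

Treewidth 3.
One optimal decomposition is:
Bags: B1 = {1, 2, 3, 4}  B2 = {0, 1, 2, 3}
Tree: B1–B2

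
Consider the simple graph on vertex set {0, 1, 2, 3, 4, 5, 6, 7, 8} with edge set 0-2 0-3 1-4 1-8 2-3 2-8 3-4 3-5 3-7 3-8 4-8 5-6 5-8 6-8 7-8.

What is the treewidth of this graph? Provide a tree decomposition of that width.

Treewidth 2.
One such decomposition:
Bags: B1 = {3, 4, 8}  B2 = {2, 3, 8}  B3 = {3, 5, 8}  B4 = {0, 2, 3}  B5 = {3, 7, 8}  B6 = {1, 4, 8}  B7 = {5, 6, 8}
Tree: B1–B2, B2–B3, B2–B4, B1–B5, B1–B6, B3–B7

The largest bag has 3 vertices, giving width 2; this decomposition certifies tw(G) ≤ 2. On the other hand G contains the 3-clique {0, 2, 3}. A clique must lie in a single bag of any decomposition, so no decomposition can have width below 2. Therefore the treewidth is 2.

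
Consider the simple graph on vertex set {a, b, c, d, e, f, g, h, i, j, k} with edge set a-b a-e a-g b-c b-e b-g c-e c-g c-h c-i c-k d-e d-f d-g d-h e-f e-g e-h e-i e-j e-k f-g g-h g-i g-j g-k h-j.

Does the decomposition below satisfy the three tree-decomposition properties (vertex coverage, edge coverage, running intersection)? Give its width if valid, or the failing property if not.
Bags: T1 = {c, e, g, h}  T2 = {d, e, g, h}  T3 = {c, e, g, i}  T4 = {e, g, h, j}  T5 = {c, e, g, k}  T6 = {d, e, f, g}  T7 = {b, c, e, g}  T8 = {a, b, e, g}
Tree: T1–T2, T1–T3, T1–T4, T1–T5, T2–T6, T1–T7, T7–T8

Checking the three conditions: (i) the bags cover all of {a, b, c, d, e, f, g, h, i, j, k}; (ii) for each edge, some bag contains both endpoints; (iii) the bags containing any fixed vertex form a subtree. All hold, so the decomposition is valid with width 4 − 1 = 3.

Yes; width 3.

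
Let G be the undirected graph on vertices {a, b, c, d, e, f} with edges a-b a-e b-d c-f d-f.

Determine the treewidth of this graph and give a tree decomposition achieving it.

Each bag holds 2 vertices, so the decomposition has width 1, which upper-bounds the treewidth. Since G has at least one edge (e.g. d–f), it is not an edgeless graph, so tw(G) ≥ 1. Therefore the treewidth is 1.

Treewidth 1.
One such decomposition:
Bags: B1 = {d, f}  B2 = {b, d}  B3 = {c, f}  B4 = {a, b}  B5 = {a, e}
Tree: B1–B2, B1–B3, B2–B4, B4–B5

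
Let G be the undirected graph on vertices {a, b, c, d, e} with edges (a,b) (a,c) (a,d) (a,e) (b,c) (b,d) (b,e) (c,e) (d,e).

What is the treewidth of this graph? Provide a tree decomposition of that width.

The largest bag has 4 vertices, giving width 3; this decomposition certifies tw(G) ≤ 3. For the lower bound, the 4 vertices {a, b, d, e} are pairwise adjacent, and any tree decomposition puts a clique entirely inside one bag — forcing width ≥ 3. Therefore the treewidth is 3.

Treewidth 3.
One such decomposition:
Bags: B1 = {a, b, c, e}  B2 = {a, b, d, e}
Tree: B1–B2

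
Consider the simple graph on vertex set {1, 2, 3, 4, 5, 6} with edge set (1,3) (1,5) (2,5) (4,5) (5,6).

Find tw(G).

A width-1 tree decomposition is:
Bags: B1 = {1, 5}  B2 = {1, 3}  B3 = {2, 5}  B4 = {4, 5}  B5 = {5, 6}
Tree: B1–B2, B1–B3, B1–B4, B3–B5
Each bag holds 2 vertices, so the decomposition has width 1, which upper-bounds the treewidth. G has an edge, so its treewidth is at least 1. Therefore the treewidth is 1.

1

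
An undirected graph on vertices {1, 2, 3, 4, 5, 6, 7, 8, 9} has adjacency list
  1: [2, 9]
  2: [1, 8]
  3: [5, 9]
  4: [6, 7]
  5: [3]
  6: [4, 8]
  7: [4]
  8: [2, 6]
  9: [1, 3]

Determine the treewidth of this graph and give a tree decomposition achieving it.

Each bag holds 2 vertices, so the decomposition has width 1, which upper-bounds the treewidth. G has an edge, so its treewidth is at least 1. Hence tw(G) = 1 exactly.

Treewidth 1.
Bags: B1 = {4, 7}  B2 = {4, 6}  B3 = {6, 8}  B4 = {2, 8}  B5 = {1, 2}  B6 = {1, 9}  B7 = {3, 9}  B8 = {3, 5}
Tree: B1–B2, B2–B3, B3–B4, B4–B5, B5–B6, B6–B7, B7–B8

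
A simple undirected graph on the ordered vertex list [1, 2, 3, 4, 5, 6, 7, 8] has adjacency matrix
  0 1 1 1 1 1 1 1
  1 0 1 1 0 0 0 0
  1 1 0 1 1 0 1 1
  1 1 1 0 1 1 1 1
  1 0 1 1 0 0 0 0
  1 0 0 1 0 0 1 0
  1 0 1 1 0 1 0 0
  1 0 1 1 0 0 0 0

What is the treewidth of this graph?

A width-3 tree decomposition is:
Bags: B1 = {1, 3, 4, 7}  B2 = {1, 2, 3, 4}  B3 = {1, 4, 6, 7}  B4 = {1, 3, 4, 8}  B5 = {1, 3, 4, 5}
Tree: B1–B2, B1–B3, B1–B4, B2–B5
Each bag holds 4 vertices, so the decomposition has width 3, which upper-bounds the treewidth. On the other hand G contains the 4-clique {1, 3, 4, 8}. A clique must lie in a single bag of any decomposition, so no decomposition can have width below 3. The upper and lower bounds meet at 3, so that is the treewidth.

3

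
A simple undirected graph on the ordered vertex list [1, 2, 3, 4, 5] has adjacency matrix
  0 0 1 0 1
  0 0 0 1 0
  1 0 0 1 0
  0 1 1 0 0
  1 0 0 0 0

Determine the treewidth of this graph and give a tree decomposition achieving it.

Treewidth 1.
One optimal decomposition is:
Bags: B1 = {2, 4}  B2 = {3, 4}  B3 = {1, 3}  B4 = {1, 5}
Tree: B1–B2, B2–B3, B3–B4

Every bag has size at most 2, so the width is 2 − 1 = 1 and tw(G) ≤ 1. Since G has at least one edge (e.g. 2–4), it is not an edgeless graph, so tw(G) ≥ 1. Hence tw(G) = 1 exactly.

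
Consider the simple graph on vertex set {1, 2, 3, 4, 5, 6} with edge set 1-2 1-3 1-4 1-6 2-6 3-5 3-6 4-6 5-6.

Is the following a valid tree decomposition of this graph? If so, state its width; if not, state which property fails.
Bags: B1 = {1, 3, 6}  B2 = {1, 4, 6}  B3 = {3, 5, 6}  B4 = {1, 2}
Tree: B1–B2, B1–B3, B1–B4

A tree decomposition must satisfy three properties: every vertex lies in some bag; for every edge, both endpoints lie together in some bag; and for every vertex, the bags containing it form a connected subtree. Here edge (6,2) lies in no bag, so the decomposition is invalid.

No — edge (6,2) lies in no bag.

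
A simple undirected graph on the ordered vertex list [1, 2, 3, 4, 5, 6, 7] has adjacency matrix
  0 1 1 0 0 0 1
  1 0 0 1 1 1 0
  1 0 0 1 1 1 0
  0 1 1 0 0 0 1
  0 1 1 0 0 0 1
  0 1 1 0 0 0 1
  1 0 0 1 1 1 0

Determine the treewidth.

A width-3 tree decomposition is:
Bags: B1 = {2, 3, 6, 7}  B2 = {2, 3, 5, 7}  B3 = {2, 3, 4, 7}  B4 = {1, 2, 3, 7}
Tree: B1–B2, B2–B3, B3–B4
Each bag holds 4 vertices, so the decomposition has width 3, which upper-bounds the treewidth. For the lower bound: the 4 vertex sets {6,7}, {3,5}, {2}, {4} are disjoint, each induces a connected subgraph, and every pair is joined by at least one edge of G. Contracting each set to a single vertex therefore yields K_{4} as a minor, and since treewidth is minor-monotone, tw(G) ≥ tw(K_{4}) = 3. Hence tw(G) = 3 exactly.

3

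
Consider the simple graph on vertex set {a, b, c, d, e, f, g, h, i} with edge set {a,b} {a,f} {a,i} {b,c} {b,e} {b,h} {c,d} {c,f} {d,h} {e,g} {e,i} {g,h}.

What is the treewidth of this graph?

A width-3 tree decomposition is:
Bags: B1 = {d, e, g, h}  B2 = {b, d, e, h}  B3 = {b, c, d, e}  B4 = {b, c, e, i}  B5 = {a, b, c, i}  B6 = {a, c, f, i}
Tree: B1–B2, B2–B3, B3–B4, B4–B5, B5–B6
The largest bag has 4 vertices, giving width 3; this decomposition certifies tw(G) ≤ 3. For the lower bound: the 4 vertex sets {d,g,h}, {e}, {b}, {a,c,f,i} are disjoint, each induces a connected subgraph, and every pair is joined by at least one edge of G. Contracting each set to a single vertex therefore yields K_{4} as a minor, and since treewidth is minor-monotone, tw(G) ≥ tw(K_{4}) = 3. Therefore the treewidth is 3.

3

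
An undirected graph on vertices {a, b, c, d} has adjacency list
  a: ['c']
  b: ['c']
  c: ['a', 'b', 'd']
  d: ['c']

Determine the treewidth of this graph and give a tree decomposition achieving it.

Every bag has size at most 2, so the width is 2 − 1 = 1 and tw(G) ≤ 1. Any graph with an edge has treewidth ≥ 1, and G has the edge c–a. Combining the bounds, tw(G) = 1.

Treewidth 1.
Bags: B1 = {a, c}  B2 = {c, d}  B3 = {b, c}
Tree: B1–B2, B1–B3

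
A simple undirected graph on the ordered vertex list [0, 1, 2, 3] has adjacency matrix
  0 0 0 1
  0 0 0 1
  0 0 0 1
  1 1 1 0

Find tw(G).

A width-1 tree decomposition is:
Bags: B1 = {2, 3}  B2 = {0, 3}  B3 = {1, 3}
Tree: B1–B2, B2–B3
The largest bag has 2 vertices, giving width 1; this decomposition certifies tw(G) ≤ 1. Any graph with an edge has treewidth ≥ 1, and G has the edge 2–3. The upper and lower bounds meet at 1, so that is the treewidth.

1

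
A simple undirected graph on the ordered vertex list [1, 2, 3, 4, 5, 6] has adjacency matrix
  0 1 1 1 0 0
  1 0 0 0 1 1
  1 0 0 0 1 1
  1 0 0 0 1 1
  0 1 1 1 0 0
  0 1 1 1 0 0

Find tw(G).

3

A width-3 tree decomposition is:
Bags: B1 = {2, 3, 4, 6}  B2 = {2, 3, 4, 5}  B3 = {1, 2, 3, 4}
Tree: B1–B2, B2–B3
Each bag holds 4 vertices, so the decomposition has width 3, which upper-bounds the treewidth. For the lower bound: the 4 vertex sets {3,6}, {2,5}, {4}, {1} are disjoint, each induces a connected subgraph, and every pair is joined by at least one edge of G. Contracting each set to a single vertex therefore yields K_{4} as a minor, and since treewidth is minor-monotone, tw(G) ≥ tw(K_{4}) = 3. Therefore the treewidth is 3.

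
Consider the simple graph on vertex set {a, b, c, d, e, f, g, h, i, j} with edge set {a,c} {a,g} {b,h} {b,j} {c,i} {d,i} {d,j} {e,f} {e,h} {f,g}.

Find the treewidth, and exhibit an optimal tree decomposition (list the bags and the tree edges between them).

Treewidth 2.
Bags: B1 = {d, i, j}  B2 = {b, i, j}  B3 = {b, h, i}  B4 = {e, h, i}  B5 = {e, f, i}  B6 = {f, g, i}  B7 = {a, g, i}  B8 = {a, c, i}
Tree: B1–B2, B2–B3, B3–B4, B4–B5, B5–B6, B6–B7, B7–B8

Each bag holds 3 vertices, so the decomposition has width 2, which upper-bounds the treewidth. Since i–d–j–b–h–e–f–g–a–c–i is a cycle in G, G is not acyclic. Forests are exactly the graphs of treewidth ≤ 1, so tw(G) ≥ 2. Combining the bounds, tw(G) = 2.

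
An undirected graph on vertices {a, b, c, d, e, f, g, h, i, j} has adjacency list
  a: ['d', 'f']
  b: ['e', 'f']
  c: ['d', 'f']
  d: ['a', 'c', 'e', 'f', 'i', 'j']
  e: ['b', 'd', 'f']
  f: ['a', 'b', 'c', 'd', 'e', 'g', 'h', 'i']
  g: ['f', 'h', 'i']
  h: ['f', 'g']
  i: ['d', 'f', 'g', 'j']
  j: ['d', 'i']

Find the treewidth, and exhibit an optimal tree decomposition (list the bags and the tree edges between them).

Treewidth 2.
One optimal decomposition is:
Bags: B1 = {f, g, i}  B2 = {d, f, i}  B3 = {f, g, h}  B4 = {c, d, f}  B5 = {d, e, f}  B6 = {b, e, f}  B7 = {a, d, f}  B8 = {d, i, j}
Tree: B1–B2, B1–B3, B2–B4, B2–B5, B5–B6, B4–B7, B2–B8

Every bag has size at most 3, so the width is 3 − 1 = 2 and tw(G) ≤ 2. On the other hand G contains the 3-clique {d, i, j}. A clique must lie in a single bag of any decomposition, so no decomposition can have width below 2. The upper and lower bounds meet at 2, so that is the treewidth.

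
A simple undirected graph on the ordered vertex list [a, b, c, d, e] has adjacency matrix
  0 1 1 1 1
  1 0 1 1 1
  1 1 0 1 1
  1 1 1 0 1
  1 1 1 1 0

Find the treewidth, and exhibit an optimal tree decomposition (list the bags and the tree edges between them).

Treewidth 4.
Bags: B1 = {a, b, c, d, e}
Tree: (single bag)

With just one bag of size 5, the width is 5 − 1 = 4, so tw(G) ≤ 4. On the other hand G contains the 5-clique {a, b, c, d, e}. A clique must lie in a single bag of any decomposition, so no decomposition can have width below 4. Hence tw(G) = 4 exactly.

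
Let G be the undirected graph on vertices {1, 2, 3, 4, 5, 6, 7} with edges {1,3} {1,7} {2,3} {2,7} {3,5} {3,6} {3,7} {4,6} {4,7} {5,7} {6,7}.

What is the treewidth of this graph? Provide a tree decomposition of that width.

The largest bag has 3 vertices, giving width 2; this decomposition certifies tw(G) ≤ 2. For the lower bound, the 3 vertices {1, 3, 7} are pairwise adjacent, and any tree decomposition puts a clique entirely inside one bag — forcing width ≥ 2. Therefore the treewidth is 2.

Treewidth 2.
One optimal decomposition is:
Bags: B1 = {3, 5, 7}  B2 = {1, 3, 7}  B3 = {3, 6, 7}  B4 = {4, 6, 7}  B5 = {2, 3, 7}
Tree: B1–B2, B1–B3, B3–B4, B2–B5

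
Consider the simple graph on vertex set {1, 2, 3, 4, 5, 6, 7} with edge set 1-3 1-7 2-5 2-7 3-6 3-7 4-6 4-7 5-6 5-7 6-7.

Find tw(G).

A width-2 tree decomposition is:
Bags: B1 = {4, 6, 7}  B2 = {5, 6, 7}  B3 = {2, 5, 7}  B4 = {3, 6, 7}  B5 = {1, 3, 7}
Tree: B1–B2, B2–B3, B2–B4, B4–B5
The largest bag has 3 vertices, giving width 2; this decomposition certifies tw(G) ≤ 2. Conversely, {1, 3, 7} is a clique of size 3, and the vertices of any clique must share a bag in every tree decomposition; so some bag has ≥ 3 vertices and tw(G) ≥ 2. Therefore the treewidth is 2.

2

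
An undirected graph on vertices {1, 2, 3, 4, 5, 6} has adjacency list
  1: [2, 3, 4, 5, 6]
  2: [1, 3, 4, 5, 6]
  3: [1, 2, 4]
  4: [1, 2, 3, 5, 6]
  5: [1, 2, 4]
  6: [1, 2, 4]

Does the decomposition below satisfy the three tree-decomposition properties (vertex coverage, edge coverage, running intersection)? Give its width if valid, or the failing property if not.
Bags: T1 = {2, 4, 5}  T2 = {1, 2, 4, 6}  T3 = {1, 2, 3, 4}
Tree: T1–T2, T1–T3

A tree decomposition must satisfy three properties: every vertex lies in some bag; for every edge, both endpoints lie together in some bag; and for every vertex, the bags containing it form a connected subtree. Here edge (1,5) lies in no bag, so the decomposition is invalid.

No — edge (1,5) lies in no bag.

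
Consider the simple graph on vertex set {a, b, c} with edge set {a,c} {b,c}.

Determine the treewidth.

1

A width-1 tree decomposition is:
Bags: B1 = {a, c}  B2 = {b, c}
Tree: B1–B2
The largest bag has 2 vertices, giving width 1; this decomposition certifies tw(G) ≤ 1. G has an edge, so its treewidth is at least 1. Combining the bounds, tw(G) = 1.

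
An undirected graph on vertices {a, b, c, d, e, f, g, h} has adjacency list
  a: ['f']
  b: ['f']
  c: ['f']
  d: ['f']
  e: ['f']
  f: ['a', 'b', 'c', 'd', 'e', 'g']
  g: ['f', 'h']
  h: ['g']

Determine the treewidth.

1

A width-1 tree decomposition is:
Bags: B1 = {c, f}  B2 = {d, f}  B3 = {f, g}  B4 = {g, h}  B5 = {b, f}  B6 = {a, f}  B7 = {e, f}
Tree: B1–B2, B2–B3, B3–B4, B2–B5, B2–B6, B2–B7
Each bag holds 2 vertices, so the decomposition has width 1, which upper-bounds the treewidth. Any graph with an edge has treewidth ≥ 1, and G has the edge c–f. The upper and lower bounds meet at 1, so that is the treewidth.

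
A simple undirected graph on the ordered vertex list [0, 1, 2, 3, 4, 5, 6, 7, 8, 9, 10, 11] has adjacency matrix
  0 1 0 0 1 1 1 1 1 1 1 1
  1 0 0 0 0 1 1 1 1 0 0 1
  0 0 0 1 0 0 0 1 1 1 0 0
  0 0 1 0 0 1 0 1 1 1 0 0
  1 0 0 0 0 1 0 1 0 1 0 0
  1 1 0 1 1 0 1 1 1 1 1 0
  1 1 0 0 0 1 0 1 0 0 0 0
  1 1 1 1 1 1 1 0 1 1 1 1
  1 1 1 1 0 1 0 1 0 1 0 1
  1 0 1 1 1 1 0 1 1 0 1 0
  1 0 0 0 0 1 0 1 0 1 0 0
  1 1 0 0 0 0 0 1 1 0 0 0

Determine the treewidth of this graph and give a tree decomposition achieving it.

Treewidth 4.
One such decomposition:
Bags: B1 = {0, 5, 7, 8, 9}  B2 = {3, 5, 7, 8, 9}  B3 = {0, 5, 7, 9, 10}  B4 = {0, 1, 5, 7, 8}  B5 = {0, 4, 5, 7, 9}  B6 = {0, 1, 7, 8, 11}  B7 = {2, 3, 7, 8, 9}  B8 = {0, 1, 5, 6, 7}
Tree: B1–B2, B1–B3, B1–B4, B3–B5, B4–B6, B2–B7, B4–B8

Every bag has size at most 5, so the width is 5 − 1 = 4 and tw(G) ≤ 4. For the lower bound, the 5 vertices {0, 1, 7, 8, 11} are pairwise adjacent, and any tree decomposition puts a clique entirely inside one bag — forcing width ≥ 4. Hence tw(G) = 4 exactly.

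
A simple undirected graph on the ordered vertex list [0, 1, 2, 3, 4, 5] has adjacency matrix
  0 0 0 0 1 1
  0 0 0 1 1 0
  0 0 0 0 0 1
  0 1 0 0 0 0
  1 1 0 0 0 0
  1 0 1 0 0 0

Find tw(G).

1

A width-1 tree decomposition is:
Bags: B1 = {2, 5}  B2 = {0, 5}  B3 = {0, 4}  B4 = {1, 4}  B5 = {1, 3}
Tree: B1–B2, B2–B3, B3–B4, B4–B5
Each bag holds 2 vertices, so the decomposition has width 1, which upper-bounds the treewidth. Any graph with an edge has treewidth ≥ 1, and G has the edge 2–5. The upper and lower bounds meet at 1, so that is the treewidth.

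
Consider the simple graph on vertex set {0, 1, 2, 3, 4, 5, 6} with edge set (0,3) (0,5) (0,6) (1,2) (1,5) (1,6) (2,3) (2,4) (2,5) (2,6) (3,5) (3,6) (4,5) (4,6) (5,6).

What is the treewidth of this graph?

A width-3 tree decomposition is:
Bags: B1 = {1, 2, 5, 6}  B2 = {2, 3, 5, 6}  B3 = {0, 3, 5, 6}  B4 = {2, 4, 5, 6}
Tree: B1–B2, B2–B3, B1–B4
Every bag has size at most 4, so the width is 4 − 1 = 3 and tw(G) ≤ 3. Conversely, {0, 3, 5, 6} is a clique of size 4, and the vertices of any clique must share a bag in every tree decomposition; so some bag has ≥ 4 vertices and tw(G) ≥ 3. Combining the bounds, tw(G) = 3.

3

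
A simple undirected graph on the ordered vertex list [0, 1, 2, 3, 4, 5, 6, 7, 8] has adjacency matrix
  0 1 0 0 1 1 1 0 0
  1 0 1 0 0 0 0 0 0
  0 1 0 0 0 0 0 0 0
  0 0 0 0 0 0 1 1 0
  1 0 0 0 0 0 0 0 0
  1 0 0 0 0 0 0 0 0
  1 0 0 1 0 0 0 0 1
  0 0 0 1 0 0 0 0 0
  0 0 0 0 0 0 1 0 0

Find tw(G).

1

A width-1 tree decomposition is:
Bags: B1 = {0, 6}  B2 = {0, 1}  B3 = {3, 6}  B4 = {3, 7}  B5 = {6, 8}  B6 = {0, 4}  B7 = {0, 5}  B8 = {1, 2}
Tree: B1–B2, B1–B3, B3–B4, B3–B5, B2–B6, B2–B7, B2–B8
Each bag holds 2 vertices, so the decomposition has width 1, which upper-bounds the treewidth. Since G has at least one edge (e.g. 6–0), it is not an edgeless graph, so tw(G) ≥ 1. Combining the bounds, tw(G) = 1.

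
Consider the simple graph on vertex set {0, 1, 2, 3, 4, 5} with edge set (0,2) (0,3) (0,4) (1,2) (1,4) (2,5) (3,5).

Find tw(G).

2

A width-2 tree decomposition is:
Bags: B1 = {2, 3, 5}  B2 = {0, 2, 3}  B3 = {0, 1, 2}  B4 = {0, 1, 4}
Tree: B1–B2, B2–B3, B3–B4
The largest bag has 3 vertices, giving width 2; this decomposition certifies tw(G) ≤ 2. Since 5–3–0–2–5 is a cycle in G, G is not acyclic. Forests are exactly the graphs of treewidth ≤ 1, so tw(G) ≥ 2. The upper and lower bounds meet at 2, so that is the treewidth.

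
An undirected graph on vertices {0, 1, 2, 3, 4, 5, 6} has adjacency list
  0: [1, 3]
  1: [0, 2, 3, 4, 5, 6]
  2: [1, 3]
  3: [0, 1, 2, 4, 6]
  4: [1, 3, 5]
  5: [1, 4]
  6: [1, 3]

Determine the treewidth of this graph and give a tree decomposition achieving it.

The largest bag has 3 vertices, giving width 2; this decomposition certifies tw(G) ≤ 2. Conversely, {0, 1, 3} is a clique of size 3, and the vertices of any clique must share a bag in every tree decomposition; so some bag has ≥ 3 vertices and tw(G) ≥ 2. Hence tw(G) = 2 exactly.

Treewidth 2.
One optimal decomposition is:
Bags: B1 = {1, 2, 3}  B2 = {1, 3, 4}  B3 = {1, 3, 6}  B4 = {0, 1, 3}  B5 = {1, 4, 5}
Tree: B1–B2, B2–B3, B3–B4, B2–B5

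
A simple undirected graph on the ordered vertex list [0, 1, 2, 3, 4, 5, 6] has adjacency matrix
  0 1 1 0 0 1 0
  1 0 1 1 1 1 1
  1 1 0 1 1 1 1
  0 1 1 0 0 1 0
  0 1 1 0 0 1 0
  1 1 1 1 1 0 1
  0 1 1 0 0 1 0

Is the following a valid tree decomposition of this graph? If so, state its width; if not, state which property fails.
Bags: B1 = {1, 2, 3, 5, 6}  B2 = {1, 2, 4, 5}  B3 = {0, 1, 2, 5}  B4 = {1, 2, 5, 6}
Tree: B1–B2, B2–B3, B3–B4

A tree decomposition must satisfy three properties: every vertex lies in some bag; for every edge, both endpoints lie together in some bag; and for every vertex, the bags containing it form a connected subtree. Here bags containing vertex 6 are not connected in the tree, so the decomposition is invalid.

No — bags containing vertex 6 are not connected in the tree.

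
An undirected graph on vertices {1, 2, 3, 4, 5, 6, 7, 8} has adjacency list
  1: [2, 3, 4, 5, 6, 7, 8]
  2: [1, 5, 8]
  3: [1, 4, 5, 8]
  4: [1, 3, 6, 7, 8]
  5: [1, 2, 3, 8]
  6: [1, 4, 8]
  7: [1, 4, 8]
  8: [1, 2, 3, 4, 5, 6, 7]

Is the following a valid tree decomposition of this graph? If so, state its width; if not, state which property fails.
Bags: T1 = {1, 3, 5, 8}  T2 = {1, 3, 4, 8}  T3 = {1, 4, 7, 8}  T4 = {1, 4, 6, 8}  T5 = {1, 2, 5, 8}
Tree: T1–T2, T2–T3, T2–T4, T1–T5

Yes; width 3.

Every vertex of G appears in some bag (union = {1, 2, 3, 4, 5, 6, 7, 8}); every edge is covered by a bag; and for each vertex v the set of bags containing v is connected in the bag tree. The decomposition is therefore valid. The largest bag has 4 vertices, so the width is 3.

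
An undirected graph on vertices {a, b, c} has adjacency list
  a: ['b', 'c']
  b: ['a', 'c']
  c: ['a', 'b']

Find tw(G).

A width-2 tree decomposition is:
Bags: B1 = {a, b, c}
Tree: (single bag)
With just one bag of size 3, the width is 3 − 1 = 2, so tw(G) ≤ 2. For the lower bound, the 3 vertices {a, b, c} are pairwise adjacent, and any tree decomposition puts a clique entirely inside one bag — forcing width ≥ 2. Hence tw(G) = 2 exactly.

2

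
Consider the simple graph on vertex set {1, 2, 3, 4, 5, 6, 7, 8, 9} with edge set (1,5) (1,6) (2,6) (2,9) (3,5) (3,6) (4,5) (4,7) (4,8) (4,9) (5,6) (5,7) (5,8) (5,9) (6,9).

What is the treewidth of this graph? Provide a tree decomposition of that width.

The largest bag has 3 vertices, giving width 2; this decomposition certifies tw(G) ≤ 2. On the other hand G contains the 3-clique {2, 6, 9}. A clique must lie in a single bag of any decomposition, so no decomposition can have width below 2. Hence tw(G) = 2 exactly.

Treewidth 2.
One optimal decomposition is:
Bags: B1 = {4, 5, 9}  B2 = {5, 6, 9}  B3 = {1, 5, 6}  B4 = {4, 5, 8}  B5 = {2, 6, 9}  B6 = {3, 5, 6}  B7 = {4, 5, 7}
Tree: B1–B2, B2–B3, B1–B4, B2–B5, B3–B6, B1–B7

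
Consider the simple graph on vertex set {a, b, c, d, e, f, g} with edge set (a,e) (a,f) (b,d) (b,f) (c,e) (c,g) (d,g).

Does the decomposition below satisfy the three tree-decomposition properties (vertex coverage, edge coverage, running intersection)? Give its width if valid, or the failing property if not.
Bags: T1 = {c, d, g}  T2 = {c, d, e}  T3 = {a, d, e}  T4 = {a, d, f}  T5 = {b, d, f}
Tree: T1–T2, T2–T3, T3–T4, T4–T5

Yes; width 2.

Every vertex of G appears in some bag (union = {a, b, c, d, e, f, g}); every edge is covered by a bag; and for each vertex v the set of bags containing v is connected in the bag tree. The decomposition is therefore valid. The largest bag has 3 vertices, so the width is 2.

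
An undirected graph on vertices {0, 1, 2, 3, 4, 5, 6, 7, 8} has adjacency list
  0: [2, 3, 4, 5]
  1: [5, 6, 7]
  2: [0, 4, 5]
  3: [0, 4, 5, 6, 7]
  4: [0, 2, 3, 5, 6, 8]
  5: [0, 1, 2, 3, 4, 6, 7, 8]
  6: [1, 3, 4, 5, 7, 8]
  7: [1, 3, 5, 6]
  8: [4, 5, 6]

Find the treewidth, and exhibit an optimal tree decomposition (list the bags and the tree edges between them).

Each bag holds 4 vertices, so the decomposition has width 3, which upper-bounds the treewidth. On the other hand G contains the 4-clique {1, 5, 6, 7}. A clique must lie in a single bag of any decomposition, so no decomposition can have width below 3. Hence tw(G) = 3 exactly.

Treewidth 3.
Bags: B1 = {3, 4, 5, 6}  B2 = {3, 5, 6, 7}  B3 = {0, 3, 4, 5}  B4 = {0, 2, 4, 5}  B5 = {4, 5, 6, 8}  B6 = {1, 5, 6, 7}
Tree: B1–B2, B1–B3, B3–B4, B1–B5, B2–B6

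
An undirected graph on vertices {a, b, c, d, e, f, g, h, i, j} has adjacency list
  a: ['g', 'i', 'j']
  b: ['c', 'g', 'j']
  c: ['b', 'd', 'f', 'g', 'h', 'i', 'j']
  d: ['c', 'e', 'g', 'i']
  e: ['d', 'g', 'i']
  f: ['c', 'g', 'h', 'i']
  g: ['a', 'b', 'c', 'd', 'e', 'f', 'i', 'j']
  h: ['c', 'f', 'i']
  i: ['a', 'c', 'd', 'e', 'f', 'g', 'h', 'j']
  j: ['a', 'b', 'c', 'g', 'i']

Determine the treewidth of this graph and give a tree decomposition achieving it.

Every bag has size at most 4, so the width is 4 − 1 = 3 and tw(G) ≤ 3. On the other hand G contains the 4-clique {b, c, g, j}. A clique must lie in a single bag of any decomposition, so no decomposition can have width below 3. Therefore the treewidth is 3.

Treewidth 3.
One such decomposition:
Bags: B1 = {c, f, g, i}  B2 = {c, g, i, j}  B3 = {c, d, g, i}  B4 = {a, g, i, j}  B5 = {b, c, g, j}  B6 = {c, f, h, i}  B7 = {d, e, g, i}
Tree: B1–B2, B2–B3, B2–B4, B2–B5, B1–B6, B3–B7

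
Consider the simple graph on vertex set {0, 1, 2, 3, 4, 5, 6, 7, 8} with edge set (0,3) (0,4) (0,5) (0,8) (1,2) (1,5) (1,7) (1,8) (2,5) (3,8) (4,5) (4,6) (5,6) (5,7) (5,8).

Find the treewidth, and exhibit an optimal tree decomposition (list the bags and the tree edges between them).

Treewidth 2.
Bags: B1 = {1, 5, 8}  B2 = {0, 5, 8}  B3 = {1, 5, 7}  B4 = {1, 2, 5}  B5 = {0, 4, 5}  B6 = {4, 5, 6}  B7 = {0, 3, 8}
Tree: B1–B2, B1–B3, B3–B4, B2–B5, B5–B6, B2–B7

Every bag has size at most 3, so the width is 3 − 1 = 2 and tw(G) ≤ 2. For the lower bound, the 3 vertices {0, 3, 8} are pairwise adjacent, and any tree decomposition puts a clique entirely inside one bag — forcing width ≥ 2. The upper and lower bounds meet at 2, so that is the treewidth.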